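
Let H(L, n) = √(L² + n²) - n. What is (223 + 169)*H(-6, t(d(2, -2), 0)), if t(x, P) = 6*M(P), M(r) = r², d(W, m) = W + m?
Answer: 2352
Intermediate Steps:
t(x, P) = 6*P²
(223 + 169)*H(-6, t(d(2, -2), 0)) = (223 + 169)*(√((-6)² + (6*0²)²) - 6*0²) = 392*(√(36 + (6*0)²) - 6*0) = 392*(√(36 + 0²) - 1*0) = 392*(√(36 + 0) + 0) = 392*(√36 + 0) = 392*(6 + 0) = 392*6 = 2352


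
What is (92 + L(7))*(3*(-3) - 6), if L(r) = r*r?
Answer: -2115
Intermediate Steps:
L(r) = r²
(92 + L(7))*(3*(-3) - 6) = (92 + 7²)*(3*(-3) - 6) = (92 + 49)*(-9 - 6) = 141*(-15) = -2115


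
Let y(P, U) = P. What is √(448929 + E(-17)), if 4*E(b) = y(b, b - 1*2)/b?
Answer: √1795717/2 ≈ 670.02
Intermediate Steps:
E(b) = ¼ (E(b) = (b/b)/4 = (¼)*1 = ¼)
√(448929 + E(-17)) = √(448929 + ¼) = √(1795717/4) = √1795717/2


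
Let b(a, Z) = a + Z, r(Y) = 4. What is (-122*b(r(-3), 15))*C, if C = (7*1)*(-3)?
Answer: 48678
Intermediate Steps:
C = -21 (C = 7*(-3) = -21)
b(a, Z) = Z + a
(-122*b(r(-3), 15))*C = -122*(15 + 4)*(-21) = -122*19*(-21) = -2318*(-21) = 48678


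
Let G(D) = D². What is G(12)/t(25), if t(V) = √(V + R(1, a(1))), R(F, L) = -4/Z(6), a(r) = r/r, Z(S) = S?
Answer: 144*√219/73 ≈ 29.192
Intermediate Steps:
a(r) = 1
R(F, L) = -⅔ (R(F, L) = -4/6 = -4*⅙ = -⅔)
t(V) = √(-⅔ + V) (t(V) = √(V - ⅔) = √(-⅔ + V))
G(12)/t(25) = 12²/((√(-6 + 9*25)/3)) = 144/((√(-6 + 225)/3)) = 144/((√219/3)) = 144*(√219/73) = 144*√219/73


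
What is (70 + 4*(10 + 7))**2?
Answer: 19044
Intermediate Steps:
(70 + 4*(10 + 7))**2 = (70 + 4*17)**2 = (70 + 68)**2 = 138**2 = 19044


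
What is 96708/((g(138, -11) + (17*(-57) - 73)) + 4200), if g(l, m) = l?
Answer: 24177/824 ≈ 29.341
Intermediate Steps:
96708/((g(138, -11) + (17*(-57) - 73)) + 4200) = 96708/((138 + (17*(-57) - 73)) + 4200) = 96708/((138 + (-969 - 73)) + 4200) = 96708/((138 - 1042) + 4200) = 96708/(-904 + 4200) = 96708/3296 = 96708*(1/3296) = 24177/824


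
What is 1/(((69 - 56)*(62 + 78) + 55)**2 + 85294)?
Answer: 1/3600919 ≈ 2.7771e-7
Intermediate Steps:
1/(((69 - 56)*(62 + 78) + 55)**2 + 85294) = 1/((13*140 + 55)**2 + 85294) = 1/((1820 + 55)**2 + 85294) = 1/(1875**2 + 85294) = 1/(3515625 + 85294) = 1/3600919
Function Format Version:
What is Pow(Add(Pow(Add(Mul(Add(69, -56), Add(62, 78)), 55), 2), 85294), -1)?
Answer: Rational(1, 3600919) ≈ 2.7771e-7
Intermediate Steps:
Pow(Add(Pow(Add(Mul(Add(69, -56), Add(62, 78)), 55), 2), 85294), -1) = Pow(Add(Pow(Add(Mul(13, 140), 55), 2), 85294), -1) = Pow(Add(Pow(Add(1820, 55), 2), 85294), -1) = Pow(Add(Pow(1875, 2), 85294), -1) = Pow(Add(3515625, 85294), -1) = Pow(3600919, -1) = Rational(1, 3600919)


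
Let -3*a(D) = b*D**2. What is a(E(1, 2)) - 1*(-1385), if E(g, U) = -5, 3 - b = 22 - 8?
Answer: 4430/3 ≈ 1476.7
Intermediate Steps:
b = -11 (b = 3 - (22 - 8) = 3 - 1*14 = 3 - 14 = -11)
a(D) = 11*D**2/3 (a(D) = -(-11)*D**2/3 = 11*D**2/3)
a(E(1, 2)) - 1*(-1385) = (11/3)*(-5)**2 - 1*(-1385) = (11/3)*25 + 1385 = 275/3 + 1385 = 4430/3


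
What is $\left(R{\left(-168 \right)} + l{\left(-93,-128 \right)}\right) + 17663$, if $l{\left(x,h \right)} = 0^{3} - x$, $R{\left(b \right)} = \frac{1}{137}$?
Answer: $\frac{2432573}{137} \approx 17756.0$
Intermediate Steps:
$R{\left(b \right)} = \frac{1}{137}$
$l{\left(x,h \right)} = - x$ ($l{\left(x,h \right)} = 0 - x = - x$)
$\left(R{\left(-168 \right)} + l{\left(-93,-128 \right)}\right) + 17663 = \left(\frac{1}{137} - -93\right) + 17663 = \left(\frac{1}{137} + 93\right) + 17663 = \frac{12742}{137} + 17663 = \frac{2432573}{137}$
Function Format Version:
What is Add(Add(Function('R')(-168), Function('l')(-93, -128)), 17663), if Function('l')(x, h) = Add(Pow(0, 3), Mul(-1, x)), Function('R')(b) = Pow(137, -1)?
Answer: Rational(2432573, 137) ≈ 17756.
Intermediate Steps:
Function('R')(b) = Rational(1, 137)
Function('l')(x, h) = Mul(-1, x) (Function('l')(x, h) = Add(0, Mul(-1, x)) = Mul(-1, x))
Add(Add(Function('R')(-168), Function('l')(-93, -128)), 17663) = Add(Add(Rational(1, 137), Mul(-1, -93)), 17663) = Add(Add(Rational(1, 137), 93), 17663) = Add(Rational(12742, 137), 17663) = Rational(2432573, 137)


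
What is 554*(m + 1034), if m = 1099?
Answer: 1181682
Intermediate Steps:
554*(m + 1034) = 554*(1099 + 1034) = 554*2133 = 1181682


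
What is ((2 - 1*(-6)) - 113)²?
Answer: 11025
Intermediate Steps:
((2 - 1*(-6)) - 113)² = ((2 + 6) - 113)² = (8 - 113)² = (-105)² = 11025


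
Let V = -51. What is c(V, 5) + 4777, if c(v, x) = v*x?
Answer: 4522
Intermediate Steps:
c(V, 5) + 4777 = -51*5 + 4777 = -255 + 4777 = 4522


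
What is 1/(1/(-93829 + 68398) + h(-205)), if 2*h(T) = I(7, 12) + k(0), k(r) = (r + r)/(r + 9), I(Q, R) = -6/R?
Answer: -101724/25435 ≈ -3.9994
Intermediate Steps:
k(r) = 2*r/(9 + r) (k(r) = (2*r)/(9 + r) = 2*r/(9 + r))
h(T) = -¼ (h(T) = (-6/12 + 2*0/(9 + 0))/2 = (-6*1/12 + 2*0/9)/2 = (-½ + 2*0*(⅑))/2 = (-½ + 0)/2 = (½)*(-½) = -¼)
1/(1/(-93829 + 68398) + h(-205)) = 1/(1/(-93829 + 68398) - ¼) = 1/(1/(-25431) - ¼) = 1/(-1/25431 - ¼) = 1/(-25435/101724) = -101724/25435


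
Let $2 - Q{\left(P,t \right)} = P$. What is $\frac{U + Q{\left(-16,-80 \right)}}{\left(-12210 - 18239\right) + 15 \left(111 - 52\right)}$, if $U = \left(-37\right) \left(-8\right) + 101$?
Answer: $- \frac{415}{29564} \approx -0.014037$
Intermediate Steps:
$U = 397$ ($U = 296 + 101 = 397$)
$Q{\left(P,t \right)} = 2 - P$
$\frac{U + Q{\left(-16,-80 \right)}}{\left(-12210 - 18239\right) + 15 \left(111 - 52\right)} = \frac{397 + \left(2 - -16\right)}{\left(-12210 - 18239\right) + 15 \left(111 - 52\right)} = \frac{397 + \left(2 + 16\right)}{-30449 + 15 \cdot 59} = \frac{397 + 18}{-30449 + 885} = \frac{415}{-29564} = 415 \left(- \frac{1}{29564}\right) = - \frac{415}{29564}$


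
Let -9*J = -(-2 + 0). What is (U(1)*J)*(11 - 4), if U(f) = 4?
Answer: -56/9 ≈ -6.2222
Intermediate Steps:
J = -2/9 (J = -(-1)*(-2 + 0)/9 = -(-1)*(-2)/9 = -⅑*2 = -2/9 ≈ -0.22222)
(U(1)*J)*(11 - 4) = (4*(-2/9))*(11 - 4) = -8/9*7 = -56/9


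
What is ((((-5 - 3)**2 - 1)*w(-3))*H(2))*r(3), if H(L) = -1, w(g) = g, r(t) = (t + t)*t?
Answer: 3402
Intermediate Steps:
r(t) = 2*t**2 (r(t) = (2*t)*t = 2*t**2)
((((-5 - 3)**2 - 1)*w(-3))*H(2))*r(3) = ((((-5 - 3)**2 - 1)*(-3))*(-1))*(2*3**2) = ((((-8)**2 - 1)*(-3))*(-1))*(2*9) = (((64 - 1)*(-3))*(-1))*18 = ((63*(-3))*(-1))*18 = -189*(-1)*18 = 189*18 = 3402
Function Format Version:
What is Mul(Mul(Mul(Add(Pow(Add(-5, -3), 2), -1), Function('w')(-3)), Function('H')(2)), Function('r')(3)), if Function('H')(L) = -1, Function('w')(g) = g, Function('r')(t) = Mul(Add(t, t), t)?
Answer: 3402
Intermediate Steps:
Function('r')(t) = Mul(2, Pow(t, 2)) (Function('r')(t) = Mul(Mul(2, t), t) = Mul(2, Pow(t, 2)))
Mul(Mul(Mul(Add(Pow(Add(-5, -3), 2), -1), Function('w')(-3)), Function('H')(2)), Function('r')(3)) = Mul(Mul(Mul(Add(Pow(Add(-5, -3), 2), -1), -3), -1), Mul(2, Pow(3, 2))) = Mul(Mul(Mul(Add(Pow(-8, 2), -1), -3), -1), Mul(2, 9)) = Mul(Mul(Mul(Add(64, -1), -3), -1), 18) = Mul(Mul(Mul(63, -3), -1), 18) = Mul(Mul(-189, -1), 18) = Mul(189, 18) = 3402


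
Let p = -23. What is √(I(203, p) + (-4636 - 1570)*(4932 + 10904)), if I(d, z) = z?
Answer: I*√98278239 ≈ 9913.5*I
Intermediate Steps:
√(I(203, p) + (-4636 - 1570)*(4932 + 10904)) = √(-23 + (-4636 - 1570)*(4932 + 10904)) = √(-23 - 6206*15836) = √(-23 - 98278216) = √(-98278239) = I*√98278239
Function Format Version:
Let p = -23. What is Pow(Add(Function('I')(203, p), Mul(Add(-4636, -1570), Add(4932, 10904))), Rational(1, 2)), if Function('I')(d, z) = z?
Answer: Mul(I, Pow(98278239, Rational(1, 2))) ≈ Mul(9913.5, I)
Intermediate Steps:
Pow(Add(Function('I')(203, p), Mul(Add(-4636, -1570), Add(4932, 10904))), Rational(1, 2)) = Pow(Add(-23, Mul(Add(-4636, -1570), Add(4932, 10904))), Rational(1, 2)) = Pow(Add(-23, Mul(-6206, 15836)), Rational(1, 2)) = Pow(Add(-23, -98278216), Rational(1, 2)) = Pow(-98278239, Rational(1, 2)) = Mul(I, Pow(98278239, Rational(1, 2)))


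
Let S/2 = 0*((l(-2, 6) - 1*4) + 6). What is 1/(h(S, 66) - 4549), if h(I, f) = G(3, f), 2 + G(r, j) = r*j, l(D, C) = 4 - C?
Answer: -1/4353 ≈ -0.00022973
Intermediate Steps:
S = 0 (S = 2*(0*(((4 - 1*6) - 1*4) + 6)) = 2*(0*(((4 - 6) - 4) + 6)) = 2*(0*((-2 - 4) + 6)) = 2*(0*(-6 + 6)) = 2*(0*0) = 2*0 = 0)
G(r, j) = -2 + j*r (G(r, j) = -2 + r*j = -2 + j*r)
h(I, f) = -2 + 3*f (h(I, f) = -2 + f*3 = -2 + 3*f)
1/(h(S, 66) - 4549) = 1/((-2 + 3*66) - 4549) = 1/((-2 + 198) - 4549) = 1/(196 - 4549) = 1/(-4353) = -1/4353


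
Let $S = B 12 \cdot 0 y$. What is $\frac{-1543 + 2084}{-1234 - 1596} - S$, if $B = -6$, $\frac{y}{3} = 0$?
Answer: $- \frac{541}{2830} \approx -0.19117$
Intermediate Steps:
$y = 0$ ($y = 3 \cdot 0 = 0$)
$S = 0$ ($S = \left(-6\right) 12 \cdot 0 \cdot 0 = \left(-72\right) 0 = 0$)
$\frac{-1543 + 2084}{-1234 - 1596} - S = \frac{-1543 + 2084}{-1234 - 1596} - 0 = \frac{541}{-2830} + 0 = 541 \left(- \frac{1}{2830}\right) + 0 = - \frac{541}{2830} + 0 = - \frac{541}{2830}$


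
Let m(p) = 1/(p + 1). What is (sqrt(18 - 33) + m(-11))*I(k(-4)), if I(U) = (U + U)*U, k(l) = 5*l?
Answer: -80 + 800*I*sqrt(15) ≈ -80.0 + 3098.4*I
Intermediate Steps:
m(p) = 1/(1 + p)
I(U) = 2*U**2 (I(U) = (2*U)*U = 2*U**2)
(sqrt(18 - 33) + m(-11))*I(k(-4)) = (sqrt(18 - 33) + 1/(1 - 11))*(2*(5*(-4))**2) = (sqrt(-15) + 1/(-10))*(2*(-20)**2) = (I*sqrt(15) - 1/10)*(2*400) = (-1/10 + I*sqrt(15))*800 = -80 + 800*I*sqrt(15)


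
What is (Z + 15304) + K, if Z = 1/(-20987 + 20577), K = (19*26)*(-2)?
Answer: 5869559/410 ≈ 14316.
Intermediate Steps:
K = -988 (K = 494*(-2) = -988)
Z = -1/410 (Z = 1/(-410) = -1/410 ≈ -0.0024390)
(Z + 15304) + K = (-1/410 + 15304) - 988 = 6274639/410 - 988 = 5869559/410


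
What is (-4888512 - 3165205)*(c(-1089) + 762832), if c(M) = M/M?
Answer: -6143641100261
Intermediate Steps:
c(M) = 1
(-4888512 - 3165205)*(c(-1089) + 762832) = (-4888512 - 3165205)*(1 + 762832) = -8053717*762833 = -6143641100261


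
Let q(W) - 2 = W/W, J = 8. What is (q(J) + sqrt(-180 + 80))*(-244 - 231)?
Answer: -1425 - 4750*I ≈ -1425.0 - 4750.0*I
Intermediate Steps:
q(W) = 3 (q(W) = 2 + W/W = 2 + 1 = 3)
(q(J) + sqrt(-180 + 80))*(-244 - 231) = (3 + sqrt(-180 + 80))*(-244 - 231) = (3 + sqrt(-100))*(-475) = (3 + 10*I)*(-475) = -1425 - 4750*I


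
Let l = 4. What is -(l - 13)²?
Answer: -81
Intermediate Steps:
-(l - 13)² = -(4 - 13)² = -1*(-9)² = -1*81 = -81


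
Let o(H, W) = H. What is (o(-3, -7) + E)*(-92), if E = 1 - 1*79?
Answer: 7452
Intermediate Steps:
E = -78 (E = 1 - 79 = -78)
(o(-3, -7) + E)*(-92) = (-3 - 78)*(-92) = -81*(-92) = 7452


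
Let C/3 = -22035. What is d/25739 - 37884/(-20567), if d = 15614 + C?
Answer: -9050303/75624859 ≈ -0.11967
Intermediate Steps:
C = -66105 (C = 3*(-22035) = -66105)
d = -50491 (d = 15614 - 66105 = -50491)
d/25739 - 37884/(-20567) = -50491/25739 - 37884/(-20567) = -50491*1/25739 - 37884*(-1/20567) = -7213/3677 + 37884/20567 = -9050303/75624859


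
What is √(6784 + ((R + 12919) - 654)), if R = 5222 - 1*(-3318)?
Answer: √27589 ≈ 166.10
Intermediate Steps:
R = 8540 (R = 5222 + 3318 = 8540)
√(6784 + ((R + 12919) - 654)) = √(6784 + ((8540 + 12919) - 654)) = √(6784 + (21459 - 654)) = √(6784 + 20805) = √27589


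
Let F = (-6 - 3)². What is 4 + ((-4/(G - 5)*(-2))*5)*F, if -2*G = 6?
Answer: -401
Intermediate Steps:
F = 81 (F = (-9)² = 81)
G = -3 (G = -½*6 = -3)
4 + ((-4/(G - 5)*(-2))*5)*F = 4 + ((-4/(-3 - 5)*(-2))*5)*81 = 4 + ((-4/(-8)*(-2))*5)*81 = 4 + ((-4*(-⅛)*(-2))*5)*81 = 4 + (((½)*(-2))*5)*81 = 4 - 1*5*81 = 4 - 5*81 = 4 - 405 = -401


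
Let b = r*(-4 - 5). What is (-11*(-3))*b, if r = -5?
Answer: 1485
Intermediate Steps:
b = 45 (b = -5*(-4 - 5) = -5*(-9) = 45)
(-11*(-3))*b = -11*(-3)*45 = 33*45 = 1485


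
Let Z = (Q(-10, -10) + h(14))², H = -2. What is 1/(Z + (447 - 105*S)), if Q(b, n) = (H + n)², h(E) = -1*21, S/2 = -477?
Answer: 1/115746 ≈ 8.6396e-6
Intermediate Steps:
S = -954 (S = 2*(-477) = -954)
h(E) = -21
Q(b, n) = (-2 + n)²
Z = 15129 (Z = ((-2 - 10)² - 21)² = ((-12)² - 21)² = (144 - 21)² = 123² = 15129)
1/(Z + (447 - 105*S)) = 1/(15129 + (447 - 105*(-954))) = 1/(15129 + (447 + 100170)) = 1/(15129 + 100617) = 1/115746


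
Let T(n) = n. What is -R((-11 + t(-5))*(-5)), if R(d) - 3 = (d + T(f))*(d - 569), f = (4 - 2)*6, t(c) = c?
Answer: 44985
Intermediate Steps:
f = 12 (f = 2*6 = 12)
R(d) = 3 + (-569 + d)*(12 + d) (R(d) = 3 + (d + 12)*(d - 569) = 3 + (12 + d)*(-569 + d) = 3 + (-569 + d)*(12 + d))
-R((-11 + t(-5))*(-5)) = -(-6825 + ((-11 - 5)*(-5))² - 557*(-11 - 5)*(-5)) = -(-6825 + (-16*(-5))² - (-8912)*(-5)) = -(-6825 + 80² - 557*80) = -(-6825 + 6400 - 44560) = -1*(-44985) = 44985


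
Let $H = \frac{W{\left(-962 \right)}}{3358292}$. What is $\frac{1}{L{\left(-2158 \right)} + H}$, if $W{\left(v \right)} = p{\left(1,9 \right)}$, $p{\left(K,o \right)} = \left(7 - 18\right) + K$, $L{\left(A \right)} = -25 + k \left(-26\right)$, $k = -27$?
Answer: $\frac{1679146}{1136781837} \approx 0.0014771$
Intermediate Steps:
$L{\left(A \right)} = 677$ ($L{\left(A \right)} = -25 - -702 = -25 + 702 = 677$)
$p{\left(K,o \right)} = -11 + K$
$W{\left(v \right)} = -10$ ($W{\left(v \right)} = -11 + 1 = -10$)
$H = - \frac{5}{1679146}$ ($H = - \frac{10}{3358292} = \left(-10\right) \frac{1}{3358292} = - \frac{5}{1679146} \approx -2.9777 \cdot 10^{-6}$)
$\frac{1}{L{\left(-2158 \right)} + H} = \frac{1}{677 - \frac{5}{1679146}} = \frac{1}{\frac{1136781837}{1679146}} = \frac{1679146}{1136781837}$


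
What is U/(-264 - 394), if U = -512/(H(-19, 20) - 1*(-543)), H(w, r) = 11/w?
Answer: 2432/1695337 ≈ 0.0014345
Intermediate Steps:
U = -4864/5153 (U = -512/(11/(-19) - 1*(-543)) = -512/(11*(-1/19) + 543) = -512/(-11/19 + 543) = -512/10306/19 = -512*19/10306 = -4864/5153 ≈ -0.94392)
U/(-264 - 394) = -4864/5153/(-264 - 394) = -4864/5153/(-658) = -1/658*(-4864/5153) = 2432/1695337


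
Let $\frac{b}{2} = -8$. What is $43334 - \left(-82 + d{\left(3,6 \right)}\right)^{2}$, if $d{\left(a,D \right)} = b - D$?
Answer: $32518$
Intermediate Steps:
$b = -16$ ($b = 2 \left(-8\right) = -16$)
$d{\left(a,D \right)} = -16 - D$
$43334 - \left(-82 + d{\left(3,6 \right)}\right)^{2} = 43334 - \left(-82 - 22\right)^{2} = 43334 - \left(-104\right)^{2} = 43334 - 10816 = 32518$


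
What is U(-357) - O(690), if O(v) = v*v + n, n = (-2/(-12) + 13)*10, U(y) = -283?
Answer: -1429544/3 ≈ -4.7651e+5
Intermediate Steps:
n = 395/3 (n = (-2*(-1/12) + 13)*10 = (⅙ + 13)*10 = (79/6)*10 = 395/3 ≈ 131.67)
O(v) = 395/3 + v² (O(v) = v*v + 395/3 = v² + 395/3 = 395/3 + v²)
U(-357) - O(690) = -283 - (395/3 + 690²) = -283 - (395/3 + 476100) = -283 - 1*1428695/3 = -283 - 1428695/3 = -1429544/3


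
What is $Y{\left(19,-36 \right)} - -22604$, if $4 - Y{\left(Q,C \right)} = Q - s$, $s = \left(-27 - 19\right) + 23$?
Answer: $22566$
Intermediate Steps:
$s = -23$ ($s = -46 + 23 = -23$)
$Y{\left(Q,C \right)} = -19 - Q$ ($Y{\left(Q,C \right)} = 4 - \left(Q - -23\right) = 4 - \left(Q + 23\right) = 4 - \left(23 + Q\right) = -19 - Q$)
$Y{\left(19,-36 \right)} - -22604 = \left(-19 - 19\right) - -22604 = \left(-19 - 19\right) + 22604 = -38 + 22604 = 22566$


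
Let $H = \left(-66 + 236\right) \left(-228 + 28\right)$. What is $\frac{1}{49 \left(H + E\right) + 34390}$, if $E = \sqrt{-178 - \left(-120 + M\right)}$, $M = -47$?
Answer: $- \frac{1631610}{2662151218511} - \frac{49 i \sqrt{11}}{2662151218511} \approx -6.1289 \cdot 10^{-7} - 6.1046 \cdot 10^{-11} i$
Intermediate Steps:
$H = -34000$ ($H = 170 \left(-200\right) = -34000$)
$E = i \sqrt{11}$ ($E = \sqrt{-178 + \left(120 - -47\right)} = \sqrt{-178 + \left(120 + 47\right)} = \sqrt{-178 + 167} = \sqrt{-11} = i \sqrt{11} \approx 3.3166 i$)
$\frac{1}{49 \left(H + E\right) + 34390} = \frac{1}{49 \left(-34000 + i \sqrt{11}\right) + 34390} = \frac{1}{\left(-1666000 + 49 i \sqrt{11}\right) + 34390} = \frac{1}{-1631610 + 49 i \sqrt{11}}$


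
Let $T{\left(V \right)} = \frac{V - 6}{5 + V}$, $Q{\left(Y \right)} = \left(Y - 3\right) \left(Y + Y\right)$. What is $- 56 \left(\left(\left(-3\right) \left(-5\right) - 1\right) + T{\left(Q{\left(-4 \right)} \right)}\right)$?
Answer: $- \frac{50624}{61} \approx -829.9$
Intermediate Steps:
$Q{\left(Y \right)} = 2 Y \left(-3 + Y\right)$ ($Q{\left(Y \right)} = \left(-3 + Y\right) 2 Y = 2 Y \left(-3 + Y\right)$)
$T{\left(V \right)} = \frac{-6 + V}{5 + V}$
$- 56 \left(\left(\left(-3\right) \left(-5\right) - 1\right) + T{\left(Q{\left(-4 \right)} \right)}\right) = - 56 \left(\left(\left(-3\right) \left(-5\right) - 1\right) + \frac{-6 + 2 \left(-4\right) \left(-3 - 4\right)}{5 + 2 \left(-4\right) \left(-3 - 4\right)}\right) = - 56 \left(\left(15 - 1\right) + \frac{-6 + 2 \left(-4\right) \left(-7\right)}{5 + 2 \left(-4\right) \left(-7\right)}\right) = - 56 \left(14 + \frac{-6 + 56}{5 + 56}\right) = - 56 \left(14 + \frac{1}{61} \cdot 50\right) = - 56 \left(14 + \frac{50}{61}\right) = \left(-56\right) \frac{904}{61} = - \frac{50624}{61}$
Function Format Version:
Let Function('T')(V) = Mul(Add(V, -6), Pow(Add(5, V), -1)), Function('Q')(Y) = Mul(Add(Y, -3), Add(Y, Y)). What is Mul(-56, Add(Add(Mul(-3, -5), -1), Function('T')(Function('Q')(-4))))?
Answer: Rational(-50624, 61) ≈ -829.90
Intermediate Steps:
Function('Q')(Y) = Mul(2, Y, Add(-3, Y)) (Function('Q')(Y) = Mul(Add(-3, Y), Mul(2, Y)) = Mul(2, Y, Add(-3, Y)))
Function('T')(V) = Mul(Pow(Add(5, V), -1), Add(-6, V)) (Function('T')(V) = Mul(Add(-6, V), Pow(Add(5, V), -1)) = Mul(Pow(Add(5, V), -1), Add(-6, V)))
Mul(-56, Add(Add(Mul(-3, -5), -1), Function('T')(Function('Q')(-4)))) = Mul(-56, Add(Add(Mul(-3, -5), -1), Mul(Pow(Add(5, Mul(2, -4, Add(-3, -4))), -1), Add(-6, Mul(2, -4, Add(-3, -4)))))) = Mul(-56, Add(Add(15, -1), Mul(Pow(Add(5, Mul(2, -4, -7)), -1), Add(-6, Mul(2, -4, -7))))) = Mul(-56, Add(14, Mul(Pow(Add(5, 56), -1), Add(-6, 56)))) = Mul(-56, Add(14, Mul(Pow(61, -1), 50))) = Mul(-56, Add(14, Mul(Rational(1, 61), 50))) = Mul(-56, Add(14, Rational(50, 61))) = Mul(-56, Rational(904, 61)) = Rational(-50624, 61)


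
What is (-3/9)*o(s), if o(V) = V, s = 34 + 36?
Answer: -70/3 ≈ -23.333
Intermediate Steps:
s = 70
(-3/9)*o(s) = -3/9*70 = -3*⅑*70 = -⅓*70 = -70/3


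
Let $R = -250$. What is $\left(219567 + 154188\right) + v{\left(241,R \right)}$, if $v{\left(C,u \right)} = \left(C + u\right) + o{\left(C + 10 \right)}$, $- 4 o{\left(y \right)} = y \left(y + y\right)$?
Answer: $\frac{684491}{2} \approx 3.4225 \cdot 10^{5}$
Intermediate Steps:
$o{\left(y \right)} = - \frac{y^{2}}{2}$ ($o{\left(y \right)} = - \frac{y \left(y + y\right)}{4} = - \frac{y 2 y}{4} = - \frac{2 y^{2}}{4} = - \frac{y^{2}}{2}$)
$v{\left(C,u \right)} = C + u - \frac{\left(10 + C\right)^{2}}{2}$ ($v{\left(C,u \right)} = \left(C + u\right) - \frac{\left(C + 10\right)^{2}}{2} = \left(C + u\right) - \frac{\left(10 + C\right)^{2}}{2} = C + u - \frac{\left(10 + C\right)^{2}}{2}$)
$\left(219567 + 154188\right) + v{\left(241,R \right)} = \left(219567 + 154188\right) - \left(9 + \frac{\left(10 + 241\right)^{2}}{2}\right) = 373755 - \left(9 + \frac{63001}{2}\right) = 373755 - \frac{63019}{2} = \frac{684491}{2}$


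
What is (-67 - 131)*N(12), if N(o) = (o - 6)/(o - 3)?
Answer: -132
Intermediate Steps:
N(o) = (-6 + o)/(-3 + o)
(-67 - 131)*N(12) = (-67 - 131)*((-6 + 12)/(-3 + 12)) = -198*6/9 = -22*6 = -198*2/3 = -132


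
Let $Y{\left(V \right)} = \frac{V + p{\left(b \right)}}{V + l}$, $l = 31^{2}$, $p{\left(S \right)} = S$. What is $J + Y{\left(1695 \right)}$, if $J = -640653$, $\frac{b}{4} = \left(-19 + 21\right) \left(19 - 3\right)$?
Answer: $- \frac{1701572545}{2656} \approx -6.4065 \cdot 10^{5}$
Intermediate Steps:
$b = 128$ ($b = 4 \left(-19 + 21\right) \left(19 - 3\right) = 4 \cdot 2 \cdot 16 = 4 \cdot 32 = 128$)
$l = 961$
$Y{\left(V \right)} = \frac{128 + V}{961 + V}$ ($Y{\left(V \right)} = \frac{V + 128}{V + 961} = \frac{128 + V}{961 + V}$)
$J + Y{\left(1695 \right)} = -640653 + \frac{128 + 1695}{961 + 1695} = -640653 + \frac{1}{2656} \cdot 1823 = -640653 + \frac{1823}{2656} = - \frac{1701572545}{2656}$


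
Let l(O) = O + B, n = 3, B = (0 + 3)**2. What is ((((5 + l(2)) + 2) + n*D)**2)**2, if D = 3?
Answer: 531441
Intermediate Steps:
B = 9 (B = 3**2 = 9)
l(O) = 9 + O (l(O) = O + 9 = 9 + O)
((((5 + l(2)) + 2) + n*D)**2)**2 = ((((5 + (9 + 2)) + 2) + 3*3)**2)**2 = ((((5 + 11) + 2) + 9)**2)**2 = (((16 + 2) + 9)**2)**2 = ((18 + 9)**2)**2 = (27**2)**2 = 729**2 = 531441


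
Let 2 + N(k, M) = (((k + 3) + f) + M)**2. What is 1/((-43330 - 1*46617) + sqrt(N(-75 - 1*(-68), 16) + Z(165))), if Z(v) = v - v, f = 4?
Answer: -89947/8090462555 - sqrt(254)/8090462555 ≈ -1.1120e-5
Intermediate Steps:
Z(v) = 0
N(k, M) = -2 + (7 + M + k)**2 (N(k, M) = -2 + (((k + 3) + 4) + M)**2 = -2 + (((3 + k) + 4) + M)**2 = -2 + ((7 + k) + M)**2 = -2 + (7 + M + k)**2)
1/((-43330 - 1*46617) + sqrt(N(-75 - 1*(-68), 16) + Z(165))) = 1/((-43330 - 1*46617) + sqrt((-2 + (7 + 16 + (-75 - 1*(-68)))**2) + 0)) = 1/((-43330 - 46617) + sqrt((-2 + (7 + 16 + (-75 + 68))**2) + 0)) = 1/(-89947 + sqrt((-2 + (7 + 16 - 7)**2) + 0)) = 1/(-89947 + sqrt((-2 + 16**2) + 0)) = 1/(-89947 + sqrt((-2 + 256) + 0)) = 1/(-89947 + sqrt(254 + 0)) = 1/(-89947 + sqrt(254))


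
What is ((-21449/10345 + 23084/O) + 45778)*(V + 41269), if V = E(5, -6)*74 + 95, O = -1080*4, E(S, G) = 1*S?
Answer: 2134178338227859/1117260 ≈ 1.9102e+9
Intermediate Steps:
E(S, G) = S
O = -4320
V = 465 (V = 5*74 + 95 = 370 + 95 = 465)
((-21449/10345 + 23084/O) + 45778)*(V + 41269) = ((-21449/10345 + 23084/(-4320)) + 45778)*(465 + 41269) = ((-21449*1/10345 + 23084*(-1/4320)) + 45778)*41734 = ((-21449/10345 - 5771/1080) + 45778)*41734 = (-16573183/2234520 + 45778)*41734 = (102275283377/2234520)*41734 = 2134178338227859/1117260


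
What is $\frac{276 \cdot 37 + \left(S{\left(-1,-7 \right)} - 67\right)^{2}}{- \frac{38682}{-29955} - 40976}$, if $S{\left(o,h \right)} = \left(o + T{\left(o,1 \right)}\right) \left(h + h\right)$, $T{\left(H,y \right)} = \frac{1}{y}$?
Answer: $- \frac{146789485}{409132466} \approx -0.35878$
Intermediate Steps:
$S{\left(o,h \right)} = 2 h \left(1 + o\right)$ ($S{\left(o,h \right)} = \left(o + 1^{-1}\right) \left(h + h\right) = \left(o + 1\right) 2 h = \left(1 + o\right) 2 h = 2 h \left(1 + o\right)$)
$\frac{276 \cdot 37 + \left(S{\left(-1,-7 \right)} - 67\right)^{2}}{- \frac{38682}{-29955} - 40976} = \frac{276 \cdot 37 + \left(2 \left(-7\right) \left(1 - 1\right) - 67\right)^{2}}{- \frac{38682}{-29955} - 40976} = \frac{10212 + \left(2 \left(-7\right) 0 - 67\right)^{2}}{\left(-38682\right) \left(- \frac{1}{29955}\right) - 40976} = \frac{10212 + \left(0 - 67\right)^{2}}{\frac{12894}{9985} - 40976} = \frac{10212 + \left(-67\right)^{2}}{- \frac{409132466}{9985}} = \left(10212 + 4489\right) \left(- \frac{9985}{409132466}\right) = 14701 \left(- \frac{9985}{409132466}\right) = - \frac{146789485}{409132466}$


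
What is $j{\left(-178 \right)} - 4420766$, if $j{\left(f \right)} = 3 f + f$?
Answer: $-4421478$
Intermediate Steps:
$j{\left(f \right)} = 4 f$
$j{\left(-178 \right)} - 4420766 = 4 \left(-178\right) - 4420766 = -712 - 4420766 = -4421478$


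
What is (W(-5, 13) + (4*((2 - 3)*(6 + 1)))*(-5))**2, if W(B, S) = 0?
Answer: 19600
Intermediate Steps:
(W(-5, 13) + (4*((2 - 3)*(6 + 1)))*(-5))**2 = (0 + (4*((2 - 3)*(6 + 1)))*(-5))**2 = (0 + (4*(-1*7))*(-5))**2 = (0 + (4*(-7))*(-5))**2 = (0 - 28*(-5))**2 = (0 + 140)**2 = 140**2 = 19600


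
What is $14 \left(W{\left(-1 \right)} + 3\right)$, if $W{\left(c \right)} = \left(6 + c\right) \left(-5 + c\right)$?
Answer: $-378$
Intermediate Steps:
$W{\left(c \right)} = \left(-5 + c\right) \left(6 + c\right)$
$14 \left(W{\left(-1 \right)} + 3\right) = 14 \left(\left(-30 - 1 + \left(-1\right)^{2}\right) + 3\right) = 14 \left(\left(-30 - 1 + 1\right) + 3\right) = 14 \left(-30 + 3\right) = 14 \left(-27\right) = -378$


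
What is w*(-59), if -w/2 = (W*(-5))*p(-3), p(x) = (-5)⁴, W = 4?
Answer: -1475000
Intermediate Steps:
p(x) = 625
w = 25000 (w = -2*4*(-5)*625 = -(-40)*625 = -2*(-12500) = 25000)
w*(-59) = 25000*(-59) = -1475000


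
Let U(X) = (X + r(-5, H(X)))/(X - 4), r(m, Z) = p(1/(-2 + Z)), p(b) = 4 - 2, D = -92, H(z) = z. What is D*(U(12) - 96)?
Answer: 8671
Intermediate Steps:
p(b) = 2
r(m, Z) = 2
U(X) = (2 + X)/(-4 + X) (U(X) = (X + 2)/(X - 4) = (2 + X)/(-4 + X))
D*(U(12) - 96) = -92*((2 + 12)/(-4 + 12) - 96) = -92*(14/8 - 96) = -92*((1/8)*14 - 96) = -92*(7/4 - 96) = -92*(-377/4) = 8671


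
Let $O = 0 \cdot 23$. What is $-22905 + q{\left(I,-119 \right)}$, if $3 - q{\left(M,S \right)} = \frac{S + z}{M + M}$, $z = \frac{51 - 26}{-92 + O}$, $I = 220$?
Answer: $- \frac{927061987}{40480} \approx -22902.0$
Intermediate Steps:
$O = 0$
$z = - \frac{25}{92}$ ($z = \frac{51 - 26}{-92 + 0} = \frac{25}{-92} = 25 \left(- \frac{1}{92}\right) = - \frac{25}{92} \approx -0.27174$)
$q{\left(M,S \right)} = 3 - \frac{- \frac{25}{92} + S}{2 M}$ ($q{\left(M,S \right)} = 3 - \frac{S - \frac{25}{92}}{M + M} = 3 - \frac{- \frac{25}{92} + S}{2 M}$)
$-22905 + q{\left(I,-119 \right)} = -22905 + \frac{25 - -10948 + 552 \cdot 220}{184 \cdot 220} = -22905 + \frac{1}{184} \cdot \frac{1}{220} \left(25 + 10948 + 121440\right) = -22905 + \frac{1}{184} \cdot \frac{1}{220} \cdot 132413 = -22905 + \frac{132413}{40480} = - \frac{927061987}{40480}$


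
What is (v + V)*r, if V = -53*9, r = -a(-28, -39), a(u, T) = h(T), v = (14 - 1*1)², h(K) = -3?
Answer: -924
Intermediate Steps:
v = 169 (v = (14 - 1)² = 13² = 169)
a(u, T) = -3
r = 3 (r = -1*(-3) = 3)
V = -477
(v + V)*r = (169 - 477)*3 = -308*3 = -924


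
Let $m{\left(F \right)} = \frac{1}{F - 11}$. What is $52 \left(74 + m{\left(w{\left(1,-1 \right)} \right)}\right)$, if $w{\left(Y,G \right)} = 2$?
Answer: $\frac{34580}{9} \approx 3842.2$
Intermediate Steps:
$m{\left(F \right)} = \frac{1}{-11 + F}$
$52 \left(74 + m{\left(w{\left(1,-1 \right)} \right)}\right) = 52 \left(74 + \frac{1}{-11 + 2}\right) = 52 \left(74 + \frac{1}{-9}\right) = 52 \left(74 - \frac{1}{9}\right) = 52 \cdot \frac{665}{9} = \frac{34580}{9}$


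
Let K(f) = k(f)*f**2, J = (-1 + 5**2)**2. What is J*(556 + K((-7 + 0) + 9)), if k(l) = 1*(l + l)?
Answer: 329472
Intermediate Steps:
J = 576 (J = (-1 + 25)**2 = 24**2 = 576)
k(l) = 2*l (k(l) = 1*(2*l) = 2*l)
K(f) = 2*f**3 (K(f) = (2*f)*f**2 = 2*f**3)
J*(556 + K((-7 + 0) + 9)) = 576*(556 + 2*((-7 + 0) + 9)**3) = 576*(556 + 2*(-7 + 9)**3) = 576*(556 + 2*2**3) = 576*(556 + 2*8) = 576*(556 + 16) = 576*572 = 329472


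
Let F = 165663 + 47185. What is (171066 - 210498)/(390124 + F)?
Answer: -9858/150743 ≈ -0.065396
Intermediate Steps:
F = 212848
(171066 - 210498)/(390124 + F) = (171066 - 210498)/(390124 + 212848) = -39432/602972 = -39432*1/602972 = -9858/150743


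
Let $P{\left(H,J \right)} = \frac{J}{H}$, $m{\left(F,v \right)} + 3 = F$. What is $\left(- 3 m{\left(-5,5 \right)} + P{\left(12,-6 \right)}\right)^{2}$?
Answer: $\frac{2209}{4} \approx 552.25$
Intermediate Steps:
$m{\left(F,v \right)} = -3 + F$
$\left(- 3 m{\left(-5,5 \right)} + P{\left(12,-6 \right)}\right)^{2} = \left(- 3 \left(-3 - 5\right) - \frac{6}{12}\right)^{2} = \left(\left(-3\right) \left(-8\right) - \frac{1}{2}\right)^{2} = \left(24 - \frac{1}{2}\right)^{2} = \left(\frac{47}{2}\right)^{2} = \frac{2209}{4}$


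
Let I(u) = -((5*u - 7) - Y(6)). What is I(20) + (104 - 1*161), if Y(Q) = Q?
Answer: -144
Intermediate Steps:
I(u) = 13 - 5*u (I(u) = -((5*u - 7) - 1*6) = -((-7 + 5*u) - 6) = -(-13 + 5*u) = 13 - 5*u)
I(20) + (104 - 1*161) = (13 - 5*20) + (104 - 1*161) = (13 - 100) + (104 - 161) = -87 - 57 = -144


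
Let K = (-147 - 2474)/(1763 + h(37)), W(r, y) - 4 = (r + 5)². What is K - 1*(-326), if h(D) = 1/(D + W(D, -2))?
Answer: 1032671511/3182216 ≈ 324.51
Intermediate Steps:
W(r, y) = 4 + (5 + r)² (W(r, y) = 4 + (r + 5)² = 4 + (5 + r)²)
h(D) = 1/(4 + D + (5 + D)²) (h(D) = 1/(D + (4 + (5 + D)²)) = 1/(4 + D + (5 + D)²))
K = -4730905/3182216 (K = (-147 - 2474)/(1763 + 1/(4 + 37 + (5 + 37)²)) = -2621/(1763 + 1/(4 + 37 + 42²)) = -2621/(1763 + 1/(4 + 37 + 1764)) = -2621/(1763 + 1/1805) = -2621/3182216/1805 = -2621*1805/3182216 = -4730905/3182216 ≈ -1.4867)
K - 1*(-326) = -4730905/3182216 - 1*(-326) = -4730905/3182216 + 326 = 1032671511/3182216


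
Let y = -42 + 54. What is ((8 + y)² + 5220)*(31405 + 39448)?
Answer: 398193860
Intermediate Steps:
y = 12
((8 + y)² + 5220)*(31405 + 39448) = ((8 + 12)² + 5220)*(31405 + 39448) = (20² + 5220)*70853 = (400 + 5220)*70853 = 5620*70853 = 398193860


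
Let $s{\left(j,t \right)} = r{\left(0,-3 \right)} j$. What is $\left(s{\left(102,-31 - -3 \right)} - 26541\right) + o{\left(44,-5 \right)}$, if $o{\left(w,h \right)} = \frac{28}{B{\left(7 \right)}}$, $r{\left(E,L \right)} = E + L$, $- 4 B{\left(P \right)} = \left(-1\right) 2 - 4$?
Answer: $- \frac{80485}{3} \approx -26828.0$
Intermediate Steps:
$B{\left(P \right)} = \frac{3}{2}$ ($B{\left(P \right)} = - \frac{\left(-1\right) 2 - 4}{4} = - \frac{-2 - 4}{4} = \left(- \frac{1}{4}\right) \left(-6\right) = \frac{3}{2}$)
$s{\left(j,t \right)} = - 3 j$ ($s{\left(j,t \right)} = \left(0 - 3\right) j = - 3 j$)
$o{\left(w,h \right)} = \frac{56}{3}$ ($o{\left(w,h \right)} = \frac{28}{\frac{3}{2}} = 28 \cdot \frac{2}{3} = \frac{56}{3}$)
$\left(s{\left(102,-31 - -3 \right)} - 26541\right) + o{\left(44,-5 \right)} = \left(\left(-3\right) 102 - 26541\right) + \frac{56}{3} = \left(-306 - 26541\right) + \frac{56}{3} = -26847 + \frac{56}{3} = - \frac{80485}{3}$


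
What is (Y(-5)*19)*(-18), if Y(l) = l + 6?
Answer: -342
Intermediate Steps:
Y(l) = 6 + l
(Y(-5)*19)*(-18) = ((6 - 5)*19)*(-18) = (1*19)*(-18) = 19*(-18) = -342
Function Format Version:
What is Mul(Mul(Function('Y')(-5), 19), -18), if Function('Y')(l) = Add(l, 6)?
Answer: -342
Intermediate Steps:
Function('Y')(l) = Add(6, l)
Mul(Mul(Function('Y')(-5), 19), -18) = Mul(Mul(Add(6, -5), 19), -18) = Mul(Mul(1, 19), -18) = Mul(19, -18) = -342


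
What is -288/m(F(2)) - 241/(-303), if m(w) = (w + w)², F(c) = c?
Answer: -5213/303 ≈ -17.205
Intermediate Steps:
m(w) = 4*w² (m(w) = (2*w)² = 4*w²)
-288/m(F(2)) - 241/(-303) = -288/(4*2²) - 241/(-303) = -288/(4*4) - 241*(-1/303) = -288/16 + 241/303 = -288*1/16 + 241/303 = -18 + 241/303 = -5213/303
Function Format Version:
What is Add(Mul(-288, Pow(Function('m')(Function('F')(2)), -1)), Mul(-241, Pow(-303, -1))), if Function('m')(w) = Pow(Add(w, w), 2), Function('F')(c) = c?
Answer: Rational(-5213, 303) ≈ -17.205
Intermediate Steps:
Function('m')(w) = Mul(4, Pow(w, 2)) (Function('m')(w) = Pow(Mul(2, w), 2) = Mul(4, Pow(w, 2)))
Add(Mul(-288, Pow(Function('m')(Function('F')(2)), -1)), Mul(-241, Pow(-303, -1))) = Add(Mul(-288, Pow(Mul(4, Pow(2, 2)), -1)), Mul(-241, Pow(-303, -1))) = Add(Mul(-288, Pow(Mul(4, 4), -1)), Mul(-241, Rational(-1, 303))) = Add(Mul(-288, Pow(16, -1)), Rational(241, 303)) = Add(Mul(-288, Rational(1, 16)), Rational(241, 303)) = Add(-18, Rational(241, 303)) = Rational(-5213, 303)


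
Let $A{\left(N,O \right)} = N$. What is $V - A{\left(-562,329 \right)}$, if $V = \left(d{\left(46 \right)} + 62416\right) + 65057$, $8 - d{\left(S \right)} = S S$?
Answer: $125927$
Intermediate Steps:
$d{\left(S \right)} = 8 - S^{2}$ ($d{\left(S \right)} = 8 - S S = 8 - S^{2}$)
$V = 125365$ ($V = \left(\left(8 - 46^{2}\right) + 62416\right) + 65057 = \left(\left(8 - 2116\right) + 62416\right) + 65057 = \left(-2108 + 62416\right) + 65057 = 60308 + 65057 = 125365$)
$V - A{\left(-562,329 \right)} = 125365 - -562 = 125365 + 562 = 125927$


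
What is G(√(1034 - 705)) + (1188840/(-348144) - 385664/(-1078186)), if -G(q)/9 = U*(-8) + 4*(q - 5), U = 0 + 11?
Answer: 7577213981613/7820083058 - 36*√329 ≈ 315.96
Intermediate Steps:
U = 11
G(q) = 972 - 36*q (G(q) = -9*(11*(-8) + 4*(q - 5)) = -9*(-88 + 4*(-5 + q)) = -9*(-88 + (-20 + 4*q)) = -9*(-108 + 4*q) = 972 - 36*q)
G(√(1034 - 705)) + (1188840/(-348144) - 385664/(-1078186)) = (972 - 36*√(1034 - 705)) + (1188840/(-348144) - 385664/(-1078186)) = (972 - 36*√329) + (1188840*(-1/348144) - 385664*(-1/1078186)) = (972 - 36*√329) + (-49535/14506 + 192832/539093) = (972 - 36*√329) - 23906750763/7820083058 = 7577213981613/7820083058 - 36*√329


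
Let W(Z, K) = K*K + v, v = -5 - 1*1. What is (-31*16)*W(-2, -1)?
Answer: 2480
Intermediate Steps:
v = -6 (v = -5 - 1 = -6)
W(Z, K) = -6 + K² (W(Z, K) = K*K - 6 = K² - 6 = -6 + K²)
(-31*16)*W(-2, -1) = (-31*16)*(-6 + (-1)²) = -496*(-6 + 1) = -496*(-5) = 2480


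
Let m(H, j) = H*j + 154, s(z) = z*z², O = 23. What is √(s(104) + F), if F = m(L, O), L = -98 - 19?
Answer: 3*√124703 ≈ 1059.4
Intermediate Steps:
L = -117
s(z) = z³
m(H, j) = 154 + H*j
F = -2537 (F = 154 - 117*23 = 154 - 2691 = -2537)
√(s(104) + F) = √(104³ - 2537) = √(1124864 - 2537) = √1122327 = 3*√124703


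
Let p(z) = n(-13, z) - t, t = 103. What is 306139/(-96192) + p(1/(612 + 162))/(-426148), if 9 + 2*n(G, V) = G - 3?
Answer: -32612353099/10248007104 ≈ -3.1823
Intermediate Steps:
n(G, V) = -6 + G/2 (n(G, V) = -9/2 + (G - 3)/2 = -9/2 + (-3 + G)/2 = -9/2 + (-3/2 + G/2) = -6 + G/2)
p(z) = -231/2 (p(z) = (-6 + (½)*(-13)) - 1*103 = (-6 - 13/2) - 103 = -25/2 - 103 = -231/2)
306139/(-96192) + p(1/(612 + 162))/(-426148) = 306139/(-96192) - 231/2/(-426148) = 306139*(-1/96192) - 231/2*(-1/426148) = -306139/96192 + 231/852296 = -32612353099/10248007104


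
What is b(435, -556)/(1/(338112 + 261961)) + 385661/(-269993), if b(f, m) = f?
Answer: 70476746242054/269993 ≈ 2.6103e+8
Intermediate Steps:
b(435, -556)/(1/(338112 + 261961)) + 385661/(-269993) = 435/(1/(338112 + 261961)) + 385661/(-269993) = 435/(1/600073) + 385661*(-1/269993) = 435/(1/600073) - 385661/269993 = 435*600073 - 385661/269993 = 261031755 - 385661/269993 = 70476746242054/269993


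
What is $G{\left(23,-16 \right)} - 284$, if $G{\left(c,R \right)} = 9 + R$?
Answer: $-291$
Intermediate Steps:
$G{\left(23,-16 \right)} - 284 = \left(9 - 16\right) - 284 = -7 - 284 = -291$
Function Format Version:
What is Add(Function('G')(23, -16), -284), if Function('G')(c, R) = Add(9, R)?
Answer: -291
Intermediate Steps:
Add(Function('G')(23, -16), -284) = Add(Add(9, -16), -284) = Add(-7, -284) = -291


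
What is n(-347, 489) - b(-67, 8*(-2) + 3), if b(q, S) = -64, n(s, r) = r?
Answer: 553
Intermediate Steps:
n(-347, 489) - b(-67, 8*(-2) + 3) = 489 - 1*(-64) = 489 + 64 = 553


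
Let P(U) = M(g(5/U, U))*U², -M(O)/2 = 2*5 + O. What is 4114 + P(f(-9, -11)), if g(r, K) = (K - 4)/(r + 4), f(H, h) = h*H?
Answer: -261311116/401 ≈ -6.5165e+5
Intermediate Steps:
f(H, h) = H*h
g(r, K) = (-4 + K)/(4 + r)
M(O) = -20 - 2*O (M(O) = -2*(2*5 + O) = -2*(10 + O) = -20 - 2*O)
P(U) = U²*(-20 - 2*(-4 + U)/(4 + 5/U)) (P(U) = (-20 - 2*(-4 + U)/(4 + 5/U))*U² = U²*(-20 - 2*(-4 + U)/(4 + 5/U)))
4114 + P(f(-9, -11)) = 4114 + 2*(-9*(-11))²*(-50 - (-9*(-11))² - (-324)*(-11))/(5 + 4*(-9*(-11))) = 4114 + 2*99²*(-50 - 1*99² - 36*99)/(5 + 4*99) = 4114 + 2*9801*(-50 - 1*9801 - 3564)/(5 + 396) = 4114 + 2*9801*(-50 - 9801 - 3564)/401 = 4114 + 2*9801*(1/401)*(-13415) = 4114 - 262960830/401 = -261311116/401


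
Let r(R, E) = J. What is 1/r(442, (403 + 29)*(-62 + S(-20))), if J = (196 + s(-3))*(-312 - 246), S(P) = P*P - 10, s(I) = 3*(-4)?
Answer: -1/102672 ≈ -9.7398e-6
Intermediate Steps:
s(I) = -12
S(P) = -10 + P² (S(P) = P² - 10 = -10 + P²)
J = -102672 (J = (196 - 12)*(-312 - 246) = 184*(-558) = -102672)
r(R, E) = -102672
1/r(442, (403 + 29)*(-62 + S(-20))) = 1/(-102672) = -1/102672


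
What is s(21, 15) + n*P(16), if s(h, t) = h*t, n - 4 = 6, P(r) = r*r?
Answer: 2875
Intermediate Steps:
P(r) = r**2
n = 10 (n = 4 + 6 = 10)
s(21, 15) + n*P(16) = 21*15 + 10*16**2 = 315 + 10*256 = 315 + 2560 = 2875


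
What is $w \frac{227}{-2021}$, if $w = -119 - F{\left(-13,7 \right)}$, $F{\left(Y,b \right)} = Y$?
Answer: $\frac{24062}{2021} \approx 11.906$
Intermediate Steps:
$w = -106$ ($w = -119 - -13 = -119 + 13 = -106$)
$w \frac{227}{-2021} = - 106 \frac{227}{-2021} = - 106 \cdot 227 \left(- \frac{1}{2021}\right) = \left(-106\right) \left(- \frac{227}{2021}\right) = \frac{24062}{2021}$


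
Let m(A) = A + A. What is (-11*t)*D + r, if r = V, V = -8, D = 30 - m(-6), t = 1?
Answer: -470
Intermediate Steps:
m(A) = 2*A
D = 42 (D = 30 - 2*(-6) = 30 - 1*(-12) = 30 + 12 = 42)
r = -8
(-11*t)*D + r = -11*1*42 - 8 = -11*42 - 8 = -462 - 8 = -470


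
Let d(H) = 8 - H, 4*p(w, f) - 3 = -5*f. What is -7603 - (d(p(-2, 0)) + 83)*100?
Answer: -16628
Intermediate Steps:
p(w, f) = 3/4 - 5*f/4 (p(w, f) = 3/4 + (-5*f)/4 = 3/4 - 5*f/4)
-7603 - (d(p(-2, 0)) + 83)*100 = -7603 - ((8 - (3/4 - 5/4*0)) + 83)*100 = -7603 - ((8 - (3/4 + 0)) + 83)*100 = -7603 - ((8 - 1*3/4) + 83)*100 = -7603 - ((8 - 3/4) + 83)*100 = -7603 - (29/4 + 83)*100 = -7603 - 361*100/4 = -7603 - 1*9025 = -7603 - 9025 = -16628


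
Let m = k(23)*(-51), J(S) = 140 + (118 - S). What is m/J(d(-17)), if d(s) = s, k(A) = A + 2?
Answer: -51/11 ≈ -4.6364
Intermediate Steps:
k(A) = 2 + A
J(S) = 258 - S
m = -1275 (m = (2 + 23)*(-51) = 25*(-51) = -1275)
m/J(d(-17)) = -1275/(258 - 1*(-17)) = -1275/(258 + 17) = -1275/275 = -1275*1/275 = -51/11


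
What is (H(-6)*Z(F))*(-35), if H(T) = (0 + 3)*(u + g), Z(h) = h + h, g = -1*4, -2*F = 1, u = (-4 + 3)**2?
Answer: -315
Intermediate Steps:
u = 1 (u = (-1)**2 = 1)
F = -1/2 (F = -1/2*1 = -1/2 ≈ -0.50000)
g = -4
Z(h) = 2*h
H(T) = -9 (H(T) = (0 + 3)*(1 - 4) = 3*(-3) = -9)
(H(-6)*Z(F))*(-35) = -18*(-1)/2*(-35) = -9*(-1)*(-35) = 9*(-35) = -315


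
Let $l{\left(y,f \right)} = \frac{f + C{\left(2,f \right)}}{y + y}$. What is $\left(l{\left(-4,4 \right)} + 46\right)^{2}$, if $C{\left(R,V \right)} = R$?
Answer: $\frac{32761}{16} \approx 2047.6$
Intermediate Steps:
$l{\left(y,f \right)} = \frac{2 + f}{2 y}$ ($l{\left(y,f \right)} = \frac{f + 2}{y + y} = \frac{2 + f}{2 y}$)
$\left(l{\left(-4,4 \right)} + 46\right)^{2} = \left(\frac{2 + 4}{2 \left(-4\right)} + 46\right)^{2} = \left(\frac{1}{2} \left(- \frac{1}{4}\right) 6 + 46\right)^{2} = \left(- \frac{3}{4} + 46\right)^{2} = \left(\frac{181}{4}\right)^{2} = \frac{32761}{16}$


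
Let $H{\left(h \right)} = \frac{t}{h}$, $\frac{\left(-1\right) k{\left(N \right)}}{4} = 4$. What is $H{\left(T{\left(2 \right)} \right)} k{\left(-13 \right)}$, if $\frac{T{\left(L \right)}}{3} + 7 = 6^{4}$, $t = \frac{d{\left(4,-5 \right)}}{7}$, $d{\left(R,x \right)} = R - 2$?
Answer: $- \frac{32}{27069} \approx -0.0011822$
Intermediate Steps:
$k{\left(N \right)} = -16$ ($k{\left(N \right)} = \left(-4\right) 4 = -16$)
$d{\left(R,x \right)} = -2 + R$
$t = \frac{2}{7}$ ($t = \frac{-2 + 4}{7} = 2 \cdot \frac{1}{7} = \frac{2}{7} \approx 0.28571$)
$T{\left(L \right)} = 3867$ ($T{\left(L \right)} = -21 + 3 \cdot 6^{4} = -21 + 3 \cdot 1296 = -21 + 3888 = 3867$)
$H{\left(h \right)} = \frac{2}{7 h}$
$H{\left(T{\left(2 \right)} \right)} k{\left(-13 \right)} = \frac{2}{7 \cdot 3867} \left(-16\right) = \frac{2}{7} \cdot \frac{1}{3867} \left(-16\right) = \frac{2}{27069} \left(-16\right) = - \frac{32}{27069}$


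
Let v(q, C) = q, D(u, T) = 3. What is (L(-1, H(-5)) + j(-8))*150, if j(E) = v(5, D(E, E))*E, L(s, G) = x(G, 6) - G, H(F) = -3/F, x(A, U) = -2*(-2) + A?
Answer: -5400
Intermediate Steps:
x(A, U) = 4 + A
L(s, G) = 4 (L(s, G) = (4 + G) - G = 4)
j(E) = 5*E
(L(-1, H(-5)) + j(-8))*150 = (4 + 5*(-8))*150 = (4 - 40)*150 = -36*150 = -5400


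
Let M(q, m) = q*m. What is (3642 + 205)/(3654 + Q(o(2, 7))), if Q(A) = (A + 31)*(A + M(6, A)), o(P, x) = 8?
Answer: 3847/5838 ≈ 0.65896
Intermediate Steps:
M(q, m) = m*q
Q(A) = 7*A*(31 + A) (Q(A) = (A + 31)*(A + A*6) = (31 + A)*(A + 6*A) = (31 + A)*(7*A) = 7*A*(31 + A))
(3642 + 205)/(3654 + Q(o(2, 7))) = (3642 + 205)/(3654 + 7*8*(31 + 8)) = 3847/(3654 + 7*8*39) = 3847/(3654 + 2184) = 3847/5838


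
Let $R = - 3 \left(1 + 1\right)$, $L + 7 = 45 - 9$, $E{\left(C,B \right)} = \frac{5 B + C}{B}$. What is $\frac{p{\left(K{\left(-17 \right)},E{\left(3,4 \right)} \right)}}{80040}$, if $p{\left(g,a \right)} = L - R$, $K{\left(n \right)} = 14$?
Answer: $\frac{7}{16008} \approx 0.00043728$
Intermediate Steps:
$E{\left(C,B \right)} = \frac{C + 5 B}{B}$
$L = 29$ ($L = -7 + \left(45 - 9\right) = -7 + 36 = 29$)
$R = -6$ ($R = \left(-3\right) 2 = -6$)
$p{\left(g,a \right)} = 35$ ($p{\left(g,a \right)} = 29 - -6 = 29 + 6 = 35$)
$\frac{p{\left(K{\left(-17 \right)},E{\left(3,4 \right)} \right)}}{80040} = \frac{35}{80040} = 35 \cdot \frac{1}{80040} = \frac{7}{16008}$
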